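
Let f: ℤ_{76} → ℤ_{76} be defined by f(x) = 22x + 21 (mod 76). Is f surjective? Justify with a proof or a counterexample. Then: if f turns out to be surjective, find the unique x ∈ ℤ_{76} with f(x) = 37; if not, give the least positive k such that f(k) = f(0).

Since gcd(22, 76) = 2, we have 22x ≡ 0 (mod 2) for all x, so f(x) ≡ 1 (mod 2).
But 0 ≢ 1 (mod 2), so 0 ∈ ℤ_{76} has no preimage. Thus f is not surjective.
Since f is not surjective, we find the least positive k with f(k) = f(0): this means 22k ≡ 0 (mod 76), i.e. 76 ∣ 22k. Since gcd(22, 76) = 2, dividing through by 2 this holds exactly when 38 ∣ 11k, and as gcd(11, 38) = 1, exactly when 38 ∣ k.
The smallest positive such k is 38.

38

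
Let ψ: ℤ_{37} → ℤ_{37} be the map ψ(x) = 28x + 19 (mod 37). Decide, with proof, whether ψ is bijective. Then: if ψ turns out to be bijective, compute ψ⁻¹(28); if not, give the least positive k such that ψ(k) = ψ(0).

36

Recall that injectivity means: for all u, v in the domain, ψ(u) = ψ(v) implies u = v.
If ψ(u) = ψ(v), then 28u ≡ 28v (mod 37). Because gcd(28, 37) = 1, we may cancel 28 to get u ≡ v (mod 37).
We now compute 28⁻¹ mod 37 explicitly. Euclid's algorithm: 37 = 1·28 + 9, 28 = 3·9 + 1; back-substituting gives 1 = 4·28 − 3·37, so 28⁻¹ ≡ 4 (mod 37).
Then y ↦ 4(y − 19) is a two-sided inverse to ψ, so every y ∈ ℤ_{37} has a preimage.
Therefore ψ is bijective.
Since ψ is bijective, we find ψ⁻¹(28): we need 28x ≡ 28 − 19 ≡ 9 (mod 37). Using 28⁻¹ = 4: x ≡ 4·9 = 36, so x = 36.
Check: ψ(36) = 28·36 + 19 = 1027 = 27·37 + 28 ≡ 28 (mod 37).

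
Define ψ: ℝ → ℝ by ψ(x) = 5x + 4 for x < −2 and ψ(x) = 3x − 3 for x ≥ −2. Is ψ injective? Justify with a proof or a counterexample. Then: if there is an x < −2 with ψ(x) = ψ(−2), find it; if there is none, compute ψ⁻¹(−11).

Both pieces are strictly increasing (slopes 5 and 3), so each is injective on its own interval.
The left piece maps (−∞, −2) onto (−∞, −6); the right piece maps [−2, ∞) onto [−9, ∞).
These images overlap. In particular ψ(−2) = −9 (right piece), and solving 5x + 4 = −9 on the left piece gives x = −13/5 < −2.
So ψ(−13/5) = ψ(−2) with −13/5 ≠ −2, and ψ is not injective. This x = −13/5 is the requested value below −2.

-13/5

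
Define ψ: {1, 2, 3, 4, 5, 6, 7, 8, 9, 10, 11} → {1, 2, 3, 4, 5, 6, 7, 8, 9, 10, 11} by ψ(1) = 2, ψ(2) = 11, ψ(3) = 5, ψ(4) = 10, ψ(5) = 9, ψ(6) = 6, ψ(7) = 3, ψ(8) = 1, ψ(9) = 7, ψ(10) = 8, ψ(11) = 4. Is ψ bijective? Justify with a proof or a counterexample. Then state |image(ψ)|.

11

The values 2, 11, 5, 10, 9, 6, 3, 1, 7, 8, 4 are a permutation of {1, 2, 3, 4, 5, 6, 7, 8, 9, 10, 11}: each element appears exactly once.
So ψ is injective and surjective, hence bijective.
The image of ψ is {1, 2, 3, 4, 5, 6, 7, 8, 9, 10, 11}, which has 11 elements.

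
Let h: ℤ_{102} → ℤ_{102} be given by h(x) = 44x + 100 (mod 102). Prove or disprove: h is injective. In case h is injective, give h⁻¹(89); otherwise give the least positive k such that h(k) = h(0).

51

We have gcd(44, 102) = 2 > 1. Taking s = 0 and t = 51: h(0) = 100 and h(51) = 44·51 + 100 = 2344 ≡ 100 (mod 102).
So h(0) = h(51) while 0 ≠ 51, thus h is not injective.
Since h is not injective, we find the least positive k with h(k) = h(0): this means 44k ≡ 0 (mod 102), i.e. 102 ∣ 44k. Since gcd(44, 102) = 2, dividing through by 2 this holds exactly when 51 ∣ 22k, and as gcd(22, 51) = 1, exactly when 51 ∣ k.
The smallest positive such k is 51.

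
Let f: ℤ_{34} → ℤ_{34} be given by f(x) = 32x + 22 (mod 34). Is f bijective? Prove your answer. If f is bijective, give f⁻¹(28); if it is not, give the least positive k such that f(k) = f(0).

Recall that f is injective if f(u) = f(v) implies u = v.
We have gcd(32, 34) = 2 > 1. Taking u = 0 and v = 17: f(0) = 22 and f(17) = 32·17 + 22 = 566 ≡ 22 (mod 34).
So f(0) = f(17) while 0 ≠ 17, so f is not injective, hence not bijective.
Since f is not bijective, we find the least positive k with f(k) = f(0): this means 32k ≡ 0 (mod 34), i.e. 34 ∣ 32k. Since gcd(32, 34) = 2, dividing through by 2 this holds exactly when 17 ∣ 16k, and as gcd(16, 17) = 1, exactly when 17 ∣ k.
The smallest positive such k is 17.

17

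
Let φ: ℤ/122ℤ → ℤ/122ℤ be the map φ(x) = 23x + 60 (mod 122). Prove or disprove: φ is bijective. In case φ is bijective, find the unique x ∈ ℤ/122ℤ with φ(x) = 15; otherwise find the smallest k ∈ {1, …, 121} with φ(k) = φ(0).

67

Suppose φ(x_1) = φ(x_2) in ℤ/122ℤ. Then 23x_1 + 60 ≡ 23x_2 + 60 (mod 122), thus 23(x_1 − x_2) ≡ 0 (mod 122).
Since gcd(23, 122) = 1, 23 is invertible modulo 122, thus x_1 − x_2 ≡ 0 (mod 122), i.e. x_1 = x_2.
We now compute 23⁻¹ mod 122 explicitly. Euclid's algorithm: 122 = 5·23 + 7, 23 = 3·7 + 2, 7 = 3·2 + 1; back-substituting gives 1 = 69·23 − 13·122, so 23⁻¹ ≡ 69 (mod 122).
Then y ↦ 69(y − 60) is a two-sided inverse to φ, so every y ∈ ℤ/122ℤ has a preimage.
Therefore φ is bijective.
Since φ is bijective, we compute φ⁻¹(15): solve 23x + 60 ≡ 15 (mod 122), i.e. 23x ≡ 77 (mod 122).
Multiplying by 23⁻¹ = 69 gives x ≡ 69·77 = 5313 = 43·122 + 67 ≡ 67 (mod 122).
Check: φ(67) = 23·67 + 60 = 1601 = 13·122 + 15 ≡ 15 (mod 122).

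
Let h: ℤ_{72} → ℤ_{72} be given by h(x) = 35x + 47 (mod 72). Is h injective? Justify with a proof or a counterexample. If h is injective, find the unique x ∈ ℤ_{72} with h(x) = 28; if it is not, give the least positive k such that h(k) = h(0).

By definition, h is injective if h(u) = h(v) implies u = v.
Suppose h(u) = h(v) in ℤ_{72}. Then 35u + 47 ≡ 35v + 47 (mod 72), so 35(u − v) ≡ 0 (mod 72).
Since gcd(35, 72) = 1, 35 is invertible modulo 72, hence u − v ≡ 0 (mod 72), i.e. u = v.
Hence h is injective.
We now compute 35⁻¹ mod 72 explicitly. Euclid's algorithm: 72 = 2·35 + 2, 35 = 17·2 + 1; back-substituting gives 1 = 35·35 − 17·72, so 35⁻¹ ≡ 35 (mod 72).
Since h is injective, we compute h⁻¹(28): solve 35x + 47 ≡ 28 (mod 72), i.e. 35x ≡ 53 (mod 72).
Multiplying by 35⁻¹ = 35 gives x ≡ 35·53 = 1855 = 25·72 + 55 ≡ 55 (mod 72).
Check: h(55) = 35·55 + 47 = 1972 = 27·72 + 28 ≡ 28 (mod 72).

55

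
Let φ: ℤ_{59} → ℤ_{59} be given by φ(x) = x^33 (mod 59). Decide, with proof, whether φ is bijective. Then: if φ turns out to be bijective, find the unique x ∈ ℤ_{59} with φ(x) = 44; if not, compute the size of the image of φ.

Since 59 is prime, the nonzero elements of ℤ_{59} form a cyclic group of order 58.
As gcd(33, 58) = 1, raising to the 33rd power is a bijection on this group: if u^33 ≡ v^33 then (uv^{−1})^33 = 1, and the only element of order dividing gcd(33, 58) = 1 is 1, so u = v.
With φ(0) = 0 this makes φ injective on all of ℤ_{59}, hence bijective (finite equal-size domain and codomain). In particular φ is bijective.
Since φ is bijective, we find the preimage of 44. The inverse of x ↦ x^33 on (ℤ_{59})^× is x ↦ x^51, because 33·51 = 1683 = 29·58 + 1 ≡ 1 (mod 58) and x^{58} = 1 for x ≠ 0 (Fermat). So φ⁻¹(44) = 44^51 mod 59.
Repeated squaring mod 59: 44^1 ≡ 44, 44^2 ≡ 44² = 1936 ≡ 48, 44^4 ≡ 48² = 2304 ≡ 3, 44^8 ≡ 3² = 9, 44^16 ≡ 9² = 81 ≡ 22, 44^32 ≡ 22² = 484 ≡ 12. Since 51 = 32 + 16 + 2 + 1, 44^51 ≡ 12·22·48·44: 12·22 = 264 ≡ 28, then 28·48 = 1344 ≡ 46, then 46·44 = 2024 ≡ 18. So 44^51 ≡ 18 (mod 59).
Hence φ⁻¹(44) = 18.

18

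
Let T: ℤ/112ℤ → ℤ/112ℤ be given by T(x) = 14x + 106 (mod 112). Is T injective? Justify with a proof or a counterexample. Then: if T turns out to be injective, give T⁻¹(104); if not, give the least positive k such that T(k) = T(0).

8

We have gcd(14, 112) = 14 > 1. Taking u = 0 and v = 8: T(0) = 106 and T(8) = 14·8 + 106 = 218 ≡ 106 (mod 112).
So T(0) = T(8) while 0 ≠ 8, so T is not injective.
Since T is not injective, we find the least positive k with T(k) = T(0): this means 14k ≡ 0 (mod 112), i.e. 112 ∣ 14k. Since gcd(14, 112) = 14, dividing through by 14 this holds exactly when 8 ∣ k.
The smallest positive such k is 8.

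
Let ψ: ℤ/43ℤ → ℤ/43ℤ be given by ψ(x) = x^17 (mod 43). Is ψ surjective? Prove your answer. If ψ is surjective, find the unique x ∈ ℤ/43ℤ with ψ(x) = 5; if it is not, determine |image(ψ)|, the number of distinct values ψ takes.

Since 43 is prime, the nonzero elements of ℤ/43ℤ form a cyclic group of order 42.
As gcd(17, 42) = 1, raising to the 17th power is a bijection on this group: if u^17 ≡ v^17 then (uv^{−1})^17 = 1, and the only element of order dividing gcd(17, 42) = 1 is 1, so u = v.
With ψ(0) = 0 this makes ψ injective on all of ℤ/43ℤ, hence bijective (finite equal-size domain and codomain). In particular ψ is surjective.
Since ψ is surjective, we find the preimage of 5. The inverse of x ↦ x^17 on (ℤ/43ℤ)^× is x ↦ x^5, because 17·5 = 85 = 2·42 + 1 ≡ 1 (mod 42) and x^{42} = 1 for x ≠ 0 (Fermat). So ψ⁻¹(5) = 5^5 mod 43.
Repeated squaring mod 43: 5^1 ≡ 5, 5^2 ≡ 5² = 25, 5^4 ≡ 25² = 625 ≡ 23. Since 5 = 4 + 1, 5^5 ≡ 23·5: 23·5 = 115 ≡ 29. So 5^5 ≡ 29 (mod 43).
Hence ψ⁻¹(5) = 29.

29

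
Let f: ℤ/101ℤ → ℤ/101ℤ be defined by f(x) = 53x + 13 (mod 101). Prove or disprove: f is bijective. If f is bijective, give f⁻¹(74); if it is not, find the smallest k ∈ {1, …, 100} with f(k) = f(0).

Recall that f is injective if f(a) = f(b) implies a = b.
If f(a) = f(b), then 53a ≡ 53b (mod 101). Because gcd(53, 101) = 1, we may cancel 53 to get a ≡ b (mod 101).
We now compute 53⁻¹ mod 101 explicitly. Euclid's algorithm: 101 = 1·53 + 48, 53 = 1·48 + 5, 48 = 9·5 + 3, 5 = 1·3 + 2, 3 = 1·2 + 1; back-substituting gives 1 = 61·53 − 32·101, so 53⁻¹ ≡ 61 (mod 101).
For any y ∈ ℤ/101ℤ, x = 61(y − 13) mod 101 satisfies f(x) = 53·61(y − 13) + 13 ≡ y (since 53·61 ≡ 1 mod 101). So every y has a preimage.
Therefore f is bijective.
Since f is bijective, we find f⁻¹(74): we need 53x ≡ 74 − 13 ≡ 61 (mod 101). Using 53⁻¹ = 61: x ≡ 61·61 = 3721 = 36·101 + 85, so x = 85.
Check: f(85) = 53·85 + 13 = 4518 = 44·101 + 74 ≡ 74 (mod 101).

85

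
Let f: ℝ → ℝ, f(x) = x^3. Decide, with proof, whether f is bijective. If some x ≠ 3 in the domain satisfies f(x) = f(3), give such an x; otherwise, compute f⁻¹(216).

On ℝ, x ↦ x^3 is strictly increasing (injective) and for any y ∈ ℝ the 3rd root y^{1/3} lies in ℝ (surjective). So f is bijective.
Since x ↦ x^3 is strictly increasing on ℝ, it is injective there, so no x ≠ 3 in the domain has f(x) = f(3). We therefore compute f⁻¹(216) = 216^{1/3} = 6 (indeed 6^3 = 216).

6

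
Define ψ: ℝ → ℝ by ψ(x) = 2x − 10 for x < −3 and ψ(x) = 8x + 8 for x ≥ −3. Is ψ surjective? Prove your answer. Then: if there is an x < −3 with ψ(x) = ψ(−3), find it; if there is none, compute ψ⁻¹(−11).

-19/8

Both pieces are strictly increasing (slopes 2 and 8), so each is injective on its own interval.
The left piece maps (−∞, −3) onto (−∞, −16); the right piece maps [−3, ∞) onto [−16, ∞).
These images together cover ℝ, so ψ is surjective.
Because the two images are disjoint, no x < −3 has ψ(x) = ψ(−3), so we compute ψ⁻¹(−11): −11 lies in [−16, ∞), so solve 8x + 8 = −11: x = (−11 − 8)/8 = −19/8.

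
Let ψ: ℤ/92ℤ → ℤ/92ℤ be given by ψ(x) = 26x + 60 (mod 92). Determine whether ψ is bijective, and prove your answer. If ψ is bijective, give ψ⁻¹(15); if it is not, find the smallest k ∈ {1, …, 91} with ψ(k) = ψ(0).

46

We have gcd(26, 92) = 2 > 1. Taking x_1 = 0 and x_2 = 46: ψ(0) = 60 and ψ(46) = 26·46 + 60 = 1256 ≡ 60 (mod 92).
So ψ(0) = ψ(46) while 0 ≠ 46, thus ψ is not injective, hence not bijective.
Since ψ is not bijective, we find the least positive k with ψ(k) = ψ(0): this means 26k ≡ 0 (mod 92), i.e. 92 ∣ 26k. Since gcd(26, 92) = 2, dividing through by 2 this holds exactly when 46 ∣ 13k, and as gcd(13, 46) = 1, exactly when 46 ∣ k.
The smallest positive such k is 46.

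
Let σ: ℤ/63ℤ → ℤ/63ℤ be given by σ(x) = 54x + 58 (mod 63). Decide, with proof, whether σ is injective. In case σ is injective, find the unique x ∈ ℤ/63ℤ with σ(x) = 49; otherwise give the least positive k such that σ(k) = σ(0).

7

We have gcd(54, 63) = 9 > 1. Taking a = 0 and b = 7: σ(0) = 58 and σ(7) = 54·7 + 58 = 436 ≡ 58 (mod 63).
So σ(0) = σ(7) while 0 ≠ 7, hence σ is not injective.
Since σ is not injective, we find the least positive k with σ(k) = σ(0): this means 54k ≡ 0 (mod 63), i.e. 63 ∣ 54k. Since gcd(54, 63) = 9, dividing through by 9 this holds exactly when 7 ∣ 6k, and as gcd(6, 7) = 1, exactly when 7 ∣ k.
The smallest positive such k is 7.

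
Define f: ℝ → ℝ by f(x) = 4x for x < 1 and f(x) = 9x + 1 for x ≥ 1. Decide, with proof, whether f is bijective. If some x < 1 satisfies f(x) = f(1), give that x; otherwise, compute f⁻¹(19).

Both pieces are strictly increasing (slopes 4 and 9), so each is injective on its own interval.
The left piece maps (−∞, 1) onto (−∞, 4); the right piece maps [1, ∞) onto [10, ∞).
The images leave a gap (4 has no preimage), so f is not surjective, hence not bijective.
Because the two images are disjoint, no x < 1 has f(x) = f(1), so we compute f⁻¹(19): 19 lies in [10, ∞), so solve 9x + 1 = 19: x = (19 − 1)/9 = 2.

2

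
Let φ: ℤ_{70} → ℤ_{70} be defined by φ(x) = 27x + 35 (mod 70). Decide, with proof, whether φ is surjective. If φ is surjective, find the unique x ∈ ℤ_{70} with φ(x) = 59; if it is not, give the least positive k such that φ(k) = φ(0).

32

Recall that φ is surjective if every y in the codomain equals φ(x) for some x in the domain.
Since gcd(27, 70) = 1, 27 is invertible modulo 70. Euclid's algorithm: 70 = 2·27 + 16, 27 = 1·16 + 11, 16 = 1·11 + 5, 11 = 2·5 + 1; back-substituting gives 1 = 13·27 − 5·70, so 27⁻¹ ≡ 13 (mod 70).
Then y ↦ 13(y − 35) is a two-sided inverse to φ, so every y ∈ ℤ_{70} has a preimage.
Therefore φ is surjective.
Since φ is surjective, we find φ⁻¹(59): we need 27x ≡ 59 − 35 ≡ 24 (mod 70). Using 27⁻¹ = 13: x ≡ 13·24 = 312 = 4·70 + 32, so x = 32.
Check: φ(32) = 27·32 + 35 = 899 = 12·70 + 59 ≡ 59 (mod 70).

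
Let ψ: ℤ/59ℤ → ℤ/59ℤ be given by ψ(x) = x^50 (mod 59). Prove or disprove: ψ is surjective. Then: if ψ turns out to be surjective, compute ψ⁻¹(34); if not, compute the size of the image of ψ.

30

ψ(29): Repeated squaring mod 59: 29^1 ≡ 29, 29^2 ≡ 29² = 841 ≡ 15, 29^4 ≡ 15² = 225 ≡ 48, 29^8 ≡ 48² = 2304 ≡ 3, 29^16 ≡ 3² = 9, 29^32 ≡ 9² = 81 ≡ 22. Since 50 = 32 + 16 + 2, 29^50 ≡ 22·9·15: 22·9 = 198 ≡ 21, then 21·15 = 315 ≡ 20. So 29^50 ≡ 20 (mod 59).
ψ(30): Repeated squaring mod 59: 30^1 ≡ 30, 30^2 ≡ 30² = 900 ≡ 15, 30^4 ≡ 15² = 225 ≡ 48, 30^8 ≡ 48² = 2304 ≡ 3, 30^16 ≡ 3² = 9, 30^32 ≡ 9² = 81 ≡ 22. Since 50 = 32 + 16 + 2, 30^50 ≡ 22·9·15: 22·9 = 198 ≡ 21, then 21·15 = 315 ≡ 20. So 30^50 ≡ 20 (mod 59).
So ψ(29) = ψ(30) = 20 while 29 ≠ 30, therefore ψ is not injective.
A non-injective map from the 59-element set ℤ/59ℤ to itself takes at most 58 distinct values, so it cannot be surjective. So ψ is not surjective.
Since ψ is not surjective, we determine |image(ψ)|. Computing x^50 mod 59 for each x (by repeated squaring, reducing mod 59 at every step), the values ψ(0), ψ(1), …, ψ(58) are: 0, 1, 3, 5, 9, 21, 15, 57, 27, 25, 4, 51, 45, 26, 53, 46, 22, 29, 16, 36, 12, 49, 35, 48, 17, 28, 19, 7, 41, 20, 20, 41, 7, 19, 28, 17, 48, 35, 49, 12, 36, 16, 29, 22, 46, 53, 26, 45, 51, 4, 25, 27, 57, 15, 21, 9, 5, 3, 1.
The distinct values are {0, 1, 3, 4, 5, 7, 9, 12, 15, 16, 17, 19, 20, 21, 22, 25, 26, 27, 28, 29, 35, 36, 41, 45, 46, 48, 49, 51, 53, 57}; there are 30 of them.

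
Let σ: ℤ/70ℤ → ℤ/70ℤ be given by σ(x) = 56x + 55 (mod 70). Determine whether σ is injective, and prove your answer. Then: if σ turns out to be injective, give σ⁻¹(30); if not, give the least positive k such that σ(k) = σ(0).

By definition, σ is injective if σ(s) = σ(t) implies s = t.
We have gcd(56, 70) = 14 > 1. Taking s = 0 and t = 5: σ(0) = 55 and σ(5) = 56·5 + 55 = 335 ≡ 55 (mod 70).
So σ(0) = σ(5) while 0 ≠ 5, thus σ is not injective.
Since σ is not injective, we find the least positive k with σ(k) = σ(0): this means 56k ≡ 0 (mod 70), i.e. 70 ∣ 56k. Since gcd(56, 70) = 14, dividing through by 14 this holds exactly when 5 ∣ 4k, and as gcd(4, 5) = 1, exactly when 5 ∣ k.
The smallest positive such k is 5.

5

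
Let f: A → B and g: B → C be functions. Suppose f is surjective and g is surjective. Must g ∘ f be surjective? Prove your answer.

surjective

Let c ∈ C. Since g is surjective, there is b ∈ B with g(b) = c. Since f is surjective, there is a ∈ A with f(a) = b.
Then (g ∘ f)(a) = g(b) = c. Hence g ∘ f is surjective.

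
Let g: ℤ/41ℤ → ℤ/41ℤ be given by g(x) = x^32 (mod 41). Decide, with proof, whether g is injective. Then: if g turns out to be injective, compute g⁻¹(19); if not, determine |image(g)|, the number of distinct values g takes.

6

g(1) = 1^32 = 1.
g(3): Repeated squaring mod 41: 3^1 ≡ 3, 3^2 ≡ 3² = 9, 3^4 ≡ 9² = 81 ≡ 40, 3^8 ≡ 40² = 1600 ≡ 1, 3^16 ≡ 1² = 1, 3^32 ≡ 1² = 1. So 3^32 ≡ 1 (mod 41).
So g(1) = g(3) = 1 while 1 ≠ 3, thus g is not injective.
Since g is not injective, we determine |image(g)|. Computing x^32 mod 41 for each x (by repeated squaring, reducing mod 41 at every step), the values g(0), g(1), …, g(40) are: 0, 1, 37, 1, 16, 16, 37, 10, 18, 1, 18, 18, 16, 37, 1, 16, 10, 18, 37, 10, 10, 10, 10, 37, 18, 10, 16, 1, 37, 16, 18, 18, 1, 18, 10, 37, 16, 16, 1, 37, 1.
The distinct values are {0, 1, 10, 16, 18, 37}; there are 6 of them.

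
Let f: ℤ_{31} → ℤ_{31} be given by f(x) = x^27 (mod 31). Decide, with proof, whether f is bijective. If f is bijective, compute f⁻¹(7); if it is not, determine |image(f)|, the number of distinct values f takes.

f(1) = 1^27 = 1.
f(5): Repeated squaring mod 31: 5^1 ≡ 5, 5^2 ≡ 5² = 25, 5^4 ≡ 25² = 625 ≡ 5, 5^8 ≡ 5² = 25, 5^16 ≡ 25² = 625 ≡ 5. Since 27 = 16 + 8 + 2 + 1, 5^27 ≡ 5·25·25·5: 5·25 = 125 ≡ 1, then 1·25 = 25, then 25·5 = 125 ≡ 1. So 5^27 ≡ 1 (mod 31).
So f(1) = f(5) = 1 while 1 ≠ 5, hence f is not injective, hence not bijective.
Since f is not bijective, we determine |image(f)|. Computing x^27 mod 31 for each x (by repeated squaring, reducing mod 31 at every step), the values f(0), f(1), …, f(30) are: 0, 1, 4, 23, 16, 1, 30, 16, 2, 2, 4, 15, 27, 23, 2, 23, 8, 29, 8, 4, 16, 27, 29, 29, 15, 1, 30, 15, 8, 27, 30.
The distinct values are {0, 1, 2, 4, 8, 15, 16, 23, 27, 29, 30}; there are 11 of them.

11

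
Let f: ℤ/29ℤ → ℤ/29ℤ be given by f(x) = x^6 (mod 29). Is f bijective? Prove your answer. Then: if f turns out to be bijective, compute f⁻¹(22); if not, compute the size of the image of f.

f(14): Repeated squaring mod 29: 14^1 ≡ 14, 14^2 ≡ 14² = 196 ≡ 22, 14^4 ≡ 22² = 484 ≡ 20. Since 6 = 4 + 2, 14^6 ≡ 20·22: 20·22 = 440 ≡ 5. So 14^6 ≡ 5 (mod 29).
f(15): Repeated squaring mod 29: 15^1 ≡ 15, 15^2 ≡ 15² = 225 ≡ 22, 15^4 ≡ 22² = 484 ≡ 20. Since 6 = 4 + 2, 15^6 ≡ 20·22: 20·22 = 440 ≡ 5. So 15^6 ≡ 5 (mod 29).
So f(14) = f(15) = 5 while 14 ≠ 15, so f is not injective, hence not bijective.
Since f is not bijective, we determine |image(f)|. Computing x^6 mod 29 for each x (by repeated squaring, reducing mod 29 at every step), the values f(0), f(1), …, f(28) are: 0, 1, 6, 4, 7, 23, 24, 25, 13, 16, 22, 9, 28, 20, 5, 5, 20, 28, 9, 22, 16, 13, 25, 24, 23, 7, 4, 6, 1.
The distinct values are {0, 1, 4, 5, 6, 7, 9, 13, 16, 20, 22, 23, 24, 25, 28}; there are 15 of them.

15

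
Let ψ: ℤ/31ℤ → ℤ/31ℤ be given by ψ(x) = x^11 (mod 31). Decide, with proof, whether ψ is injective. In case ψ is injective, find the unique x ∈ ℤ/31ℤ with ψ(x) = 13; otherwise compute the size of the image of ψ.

Since 31 is prime, the nonzero elements of ℤ/31ℤ form a cyclic group of order 30.
As gcd(11, 30) = 1, raising to the 11th power is a bijection on this group: if a^11 ≡ b^11 then (ab^{−1})^11 = 1, and the only element of order dividing gcd(11, 30) = 1 is 1, so a = b.
With ψ(0) = 0 this makes ψ injective on all of ℤ/31ℤ, hence bijective (finite equal-size domain and codomain). In particular ψ is injective.
Since ψ is injective, we find the preimage of 13. The inverse of x ↦ x^11 on (ℤ/31ℤ)^× is x ↦ x^11, because 11·11 = 121 = 4·30 + 1 ≡ 1 (mod 30) and x^{30} = 1 for x ≠ 0 (Fermat). So ψ⁻¹(13) = 13^11 mod 31.
Repeated squaring mod 31: 13^1 ≡ 13, 13^2 ≡ 13² = 169 ≡ 14, 13^4 ≡ 14² = 196 ≡ 10, 13^8 ≡ 10² = 100 ≡ 7. Since 11 = 8 + 2 + 1, 13^11 ≡ 7·14·13: 7·14 = 98 ≡ 5, then 5·13 = 65 ≡ 3. So 13^11 ≡ 3 (mod 31).
Hence ψ⁻¹(13) = 3.

3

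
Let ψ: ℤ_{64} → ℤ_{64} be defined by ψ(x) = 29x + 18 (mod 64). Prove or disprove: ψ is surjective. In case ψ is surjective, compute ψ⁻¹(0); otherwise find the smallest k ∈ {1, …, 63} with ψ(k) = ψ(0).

Recall: surjectivity means every element of the codomain has a preimage under ψ.
Since gcd(29, 64) = 1, 29 is invertible modulo 64. Euclid's algorithm: 64 = 2·29 + 6, 29 = 4·6 + 5, 6 = 1·5 + 1; back-substituting gives 1 = 53·29 − 24·64, so 29⁻¹ ≡ 53 (mod 64).
Then y ↦ 53(y − 18) is a two-sided inverse to ψ, so every y ∈ ℤ_{64} has a preimage.
So ψ is surjective.
Since ψ is surjective, we find ψ⁻¹(0): we need 29x ≡ 0 − 18 ≡ 46 (mod 64). Using 29⁻¹ = 53: x ≡ 53·46 = 2438 = 38·64 + 6, so x = 6.
Check: ψ(6) = 29·6 + 18 = 192 = 3·64 + 0 ≡ 0 (mod 64).

6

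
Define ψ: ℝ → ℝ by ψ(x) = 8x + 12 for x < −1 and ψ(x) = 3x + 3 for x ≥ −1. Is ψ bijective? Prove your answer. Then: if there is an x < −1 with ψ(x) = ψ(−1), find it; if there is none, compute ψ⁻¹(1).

-3/2

Both pieces are strictly increasing (slopes 8 and 3), so each is injective on its own interval.
The left piece maps (−∞, −1) onto (−∞, 4); the right piece maps [−1, ∞) onto [0, ∞).
These images overlap. In particular ψ(−1) = 0 (right piece), and solving 8x + 12 = 0 on the left piece gives x = −3/2 < −1.
So ψ(−3/2) = ψ(−1) with −3/2 ≠ −1, and ψ is not injective, hence not bijective. This x = −3/2 is the requested value below −1.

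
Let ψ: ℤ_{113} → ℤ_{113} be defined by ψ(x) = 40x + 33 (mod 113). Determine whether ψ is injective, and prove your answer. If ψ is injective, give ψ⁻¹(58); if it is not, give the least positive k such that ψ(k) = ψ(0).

Recall: ψ is injective when ψ(u) = ψ(v) forces u = v.
If ψ(u) = ψ(v), then 40u ≡ 40v (mod 113). Because gcd(40, 113) = 1, we may cancel 40 to get u ≡ v (mod 113).
So ψ is injective.
We now compute 40⁻¹ mod 113 explicitly. Euclid's algorithm: 113 = 2·40 + 33, 40 = 1·33 + 7, 33 = 4·7 + 5, 7 = 1·5 + 2, 5 = 2·2 + 1; back-substituting gives 1 = 65·40 − 23·113, so 40⁻¹ ≡ 65 (mod 113).
Since ψ is injective, we compute ψ⁻¹(58): solve 40x + 33 ≡ 58 (mod 113), i.e. 40x ≡ 25 (mod 113).
Multiplying by 40⁻¹ = 65 gives x ≡ 65·25 = 1625 = 14·113 + 43 ≡ 43 (mod 113).
Check: ψ(43) = 40·43 + 33 = 1753 = 15·113 + 58 ≡ 58 (mod 113).

43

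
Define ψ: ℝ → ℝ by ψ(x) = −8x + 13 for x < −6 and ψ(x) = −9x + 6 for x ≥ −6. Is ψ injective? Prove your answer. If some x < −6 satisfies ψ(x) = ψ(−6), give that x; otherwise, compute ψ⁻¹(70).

Both pieces are strictly decreasing (slopes −8 and −9), so each is injective on its own interval.
The left piece maps (−∞, −6) onto (61, ∞); the right piece maps [−6, ∞) onto (−∞, 60].
These images are disjoint, so no value is attained by both pieces. So ψ is injective.
Because the two images are disjoint, no x < −6 has ψ(x) = ψ(−6), so we compute ψ⁻¹(70): 70 lies in (61, ∞), so solve −8x + 13 = 70: x = (70 − 13)/(−8) = −57/8.

-57/8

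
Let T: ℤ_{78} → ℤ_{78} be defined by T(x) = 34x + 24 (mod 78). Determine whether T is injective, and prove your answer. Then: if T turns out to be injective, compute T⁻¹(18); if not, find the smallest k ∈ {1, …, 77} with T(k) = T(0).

We have gcd(34, 78) = 2 > 1. Taking a = 0 and b = 39: T(0) = 24 and T(39) = 34·39 + 24 = 1350 ≡ 24 (mod 78).
So T(0) = T(39) while 0 ≠ 39, hence T is not injective.
Since T is not injective, we find the least positive k with T(k) = T(0): this means 34k ≡ 0 (mod 78), i.e. 78 ∣ 34k. Since gcd(34, 78) = 2, dividing through by 2 this holds exactly when 39 ∣ 17k, and as gcd(17, 39) = 1, exactly when 39 ∣ k.
The smallest positive such k is 39.

39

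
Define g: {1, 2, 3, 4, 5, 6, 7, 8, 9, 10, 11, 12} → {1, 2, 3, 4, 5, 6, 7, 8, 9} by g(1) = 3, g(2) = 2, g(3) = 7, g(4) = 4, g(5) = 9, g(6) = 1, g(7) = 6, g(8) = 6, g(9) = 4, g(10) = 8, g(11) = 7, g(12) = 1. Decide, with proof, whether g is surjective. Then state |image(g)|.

No element maps to 5, so g is not surjective.
The image of g is {1, 2, 3, 4, 6, 7, 8, 9}, which has 8 elements.

8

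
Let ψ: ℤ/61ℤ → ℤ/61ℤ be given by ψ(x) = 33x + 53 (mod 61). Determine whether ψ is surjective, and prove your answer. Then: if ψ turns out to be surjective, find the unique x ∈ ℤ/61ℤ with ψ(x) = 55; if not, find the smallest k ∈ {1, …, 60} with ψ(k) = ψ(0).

13

Since gcd(33, 61) = 1, 33 is invertible modulo 61. Euclid's algorithm: 61 = 1·33 + 28, 33 = 1·28 + 5, 28 = 5·5 + 3, 5 = 1·3 + 2, 3 = 1·2 + 1; back-substituting gives 1 = 37·33 − 20·61, so 33⁻¹ ≡ 37 (mod 61).
Then y ↦ 37(y − 53) is a two-sided inverse to ψ, so every y ∈ ℤ/61ℤ has a preimage.
Therefore ψ is surjective.
Since ψ is surjective, we compute ψ⁻¹(55): solve 33x + 53 ≡ 55 (mod 61), i.e. 33x ≡ 2 (mod 61).
Multiplying by 33⁻¹ = 37 gives x ≡ 37·2 = 74 = 1·61 + 13 ≡ 13 (mod 61).
Check: ψ(13) = 33·13 + 53 = 482 = 7·61 + 55 ≡ 55 (mod 61).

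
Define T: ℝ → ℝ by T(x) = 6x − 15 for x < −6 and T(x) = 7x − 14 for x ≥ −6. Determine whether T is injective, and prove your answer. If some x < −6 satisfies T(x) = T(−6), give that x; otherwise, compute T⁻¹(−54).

Both pieces are strictly increasing (slopes 6 and 7), so each is injective on its own interval.
The left piece maps (−∞, −6) onto (−∞, −51); the right piece maps [−6, ∞) onto [−56, ∞).
These images overlap. In particular T(−6) = −56 (right piece), and solving 6x − 15 = −56 on the left piece gives x = −41/6 < −6.
So T(−41/6) = T(−6) with −41/6 ≠ −6, and T is not injective. This x = −41/6 is the requested value below −6.

-41/6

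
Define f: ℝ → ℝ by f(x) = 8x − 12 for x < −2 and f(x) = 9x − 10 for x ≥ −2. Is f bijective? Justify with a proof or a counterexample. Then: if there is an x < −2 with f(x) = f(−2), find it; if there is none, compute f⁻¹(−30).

-9/4

Both pieces are strictly increasing (slopes 8 and 9), so each is injective on its own interval.
The left piece maps (−∞, −2) onto (−∞, −28); the right piece maps [−2, ∞) onto [−28, ∞).
Since −28 = −28, the images partition ℝ: f is injective and surjective, hence bijective.
Because the two images are disjoint, no x < −2 has f(x) = f(−2), so we compute f⁻¹(−30): −30 lies in (−∞, −28), so solve 8x − 12 = −30: x = (−30 + 12)/8 = −9/4.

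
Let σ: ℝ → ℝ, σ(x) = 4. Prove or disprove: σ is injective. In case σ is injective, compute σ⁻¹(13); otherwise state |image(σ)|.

1

σ(0) = 4 = σ(1) with 0 ≠ 1, so σ is not injective.
Since σ is not injective, we state |image(σ)|: the image of σ is {4}, which has 1 element.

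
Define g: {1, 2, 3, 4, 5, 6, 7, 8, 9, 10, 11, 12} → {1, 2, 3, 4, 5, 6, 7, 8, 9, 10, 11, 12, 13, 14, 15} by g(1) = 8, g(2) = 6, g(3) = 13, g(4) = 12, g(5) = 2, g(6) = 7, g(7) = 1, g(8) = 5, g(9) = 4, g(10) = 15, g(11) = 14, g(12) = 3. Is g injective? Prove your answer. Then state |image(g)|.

12

The values g(1), …, g(12) are 8, 6, 13, 12, 2, 7, 1, 5, 4, 15, 14, 3 — all distinct.
So g(s) = g(t) only when s = t, and g is injective.
The image of g is {1, 2, 3, 4, 5, 6, 7, 8, 12, 13, 14, 15}, which has 12 elements.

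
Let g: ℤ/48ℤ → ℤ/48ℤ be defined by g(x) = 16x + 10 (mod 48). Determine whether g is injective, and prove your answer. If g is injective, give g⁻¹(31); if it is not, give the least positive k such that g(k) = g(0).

3

We have gcd(16, 48) = 16 > 1. Taking x_1 = 0 and x_2 = 3: g(0) = 10 and g(3) = 16·3 + 10 = 58 ≡ 10 (mod 48).
So g(0) = g(3) while 0 ≠ 3, so g is not injective.
Since g is not injective, we find the least positive k with g(k) = g(0): this means 16k ≡ 0 (mod 48), i.e. 48 ∣ 16k. Since gcd(16, 48) = 16, dividing through by 16 this holds exactly when 3 ∣ k.
The smallest positive such k is 3.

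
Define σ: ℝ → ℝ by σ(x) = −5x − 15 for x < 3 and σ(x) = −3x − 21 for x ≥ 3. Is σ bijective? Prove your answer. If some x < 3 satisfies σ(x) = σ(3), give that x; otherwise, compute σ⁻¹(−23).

Both pieces are strictly decreasing (slopes −5 and −3), so each is injective on its own interval.
The left piece maps (−∞, 3) onto (−30, ∞); the right piece maps [3, ∞) onto (−∞, −30].
Since −30 = −30, the images partition ℝ: σ is injective and surjective, hence bijective.
Because the two images are disjoint, no x < 3 has σ(x) = σ(3), so we compute σ⁻¹(−23): −23 lies in (−30, ∞), so solve −5x − 15 = −23: x = (−23 + 15)/(−5) = 8/5.

8/5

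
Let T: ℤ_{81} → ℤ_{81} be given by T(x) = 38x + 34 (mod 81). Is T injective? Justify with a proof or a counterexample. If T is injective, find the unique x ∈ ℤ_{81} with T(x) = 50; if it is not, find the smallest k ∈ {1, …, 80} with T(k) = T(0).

By definition, injectivity means: for all a, b in the domain, T(a) = T(b) implies a = b.
If T(a) = T(b), then 38a ≡ 38b (mod 81). Because gcd(38, 81) = 1, we may cancel 38 to get a ≡ b (mod 81).
Thus T is injective.
We now compute 38⁻¹ mod 81 explicitly. Euclid's algorithm: 81 = 2·38 + 5, 38 = 7·5 + 3, 5 = 1·3 + 2, 3 = 1·2 + 1; back-substituting gives 1 = 32·38 − 15·81, so 38⁻¹ ≡ 32 (mod 81).
Since T is injective, we compute T⁻¹(50): solve 38x + 34 ≡ 50 (mod 81), i.e. 38x ≡ 16 (mod 81).
Multiplying by 38⁻¹ = 32 gives x ≡ 32·16 = 512 = 6·81 + 26 ≡ 26 (mod 81).
Check: T(26) = 38·26 + 34 = 1022 = 12·81 + 50 ≡ 50 (mod 81).

26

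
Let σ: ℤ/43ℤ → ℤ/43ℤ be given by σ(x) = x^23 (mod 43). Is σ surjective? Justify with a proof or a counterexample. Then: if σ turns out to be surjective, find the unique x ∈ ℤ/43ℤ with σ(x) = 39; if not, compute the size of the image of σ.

Since 43 is prime, the nonzero elements of ℤ/43ℤ form a cyclic group of order 42.
As gcd(23, 42) = 1, raising to the 23rd power is a bijection on this group: if a^23 ≡ b^23 then (ab^{−1})^23 = 1, and the only element of order dividing gcd(23, 42) = 1 is 1, so a = b.
With σ(0) = 0 this makes σ injective on all of ℤ/43ℤ, hence bijective (finite equal-size domain and codomain). In particular σ is surjective.
Since σ is surjective, we find the preimage of 39. The inverse of x ↦ x^23 on (ℤ/43ℤ)^× is x ↦ x^11, because 23·11 = 253 = 6·42 + 1 ≡ 1 (mod 42) and x^{42} = 1 for x ≠ 0 (Fermat). So σ⁻¹(39) = 39^11 mod 43.
Repeated squaring mod 43: 39^1 ≡ 39, 39^2 ≡ 39² = 1521 ≡ 16, 39^4 ≡ 16² = 256 ≡ 41, 39^8 ≡ 41² = 1681 ≡ 4. Since 11 = 8 + 2 + 1, 39^11 ≡ 4·16·39: 4·16 = 64 ≡ 21, then 21·39 = 819 ≡ 2. So 39^11 ≡ 2 (mod 43).
Hence σ⁻¹(39) = 2.

2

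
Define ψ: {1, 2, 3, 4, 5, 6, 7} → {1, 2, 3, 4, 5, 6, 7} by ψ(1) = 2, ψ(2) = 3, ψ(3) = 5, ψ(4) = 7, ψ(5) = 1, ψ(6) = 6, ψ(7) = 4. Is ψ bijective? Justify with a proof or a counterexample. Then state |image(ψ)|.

7

The values 2, 3, 5, 7, 1, 6, 4 are a permutation of {1, 2, 3, 4, 5, 6, 7}: each element appears exactly once.
So ψ is injective and surjective, hence bijective.
The image of ψ is {1, 2, 3, 4, 5, 6, 7}, which has 7 elements.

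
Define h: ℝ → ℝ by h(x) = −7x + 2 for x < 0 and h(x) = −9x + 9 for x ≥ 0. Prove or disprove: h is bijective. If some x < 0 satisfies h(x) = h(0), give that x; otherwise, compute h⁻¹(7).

-1

Both pieces are strictly decreasing (slopes −7 and −9), so each is injective on its own interval.
The left piece maps (−∞, 0) onto (2, ∞); the right piece maps [0, ∞) onto (−∞, 9].
These images overlap. In particular h(0) = 9 (right piece), and solving −7x + 2 = 9 on the left piece gives x = −1 < 0.
So h(−1) = h(0) with −1 ≠ 0, and h is not injective, hence not bijective. This x = −1 is the requested value below 0.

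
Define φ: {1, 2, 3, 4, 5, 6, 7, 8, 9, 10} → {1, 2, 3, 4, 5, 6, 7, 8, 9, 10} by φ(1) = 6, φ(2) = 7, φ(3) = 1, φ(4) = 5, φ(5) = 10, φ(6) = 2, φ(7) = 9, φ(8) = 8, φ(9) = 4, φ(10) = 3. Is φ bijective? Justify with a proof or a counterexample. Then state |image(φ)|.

The values 6, 7, 1, 5, 10, 2, 9, 8, 4, 3 are a permutation of {1, 2, 3, 4, 5, 6, 7, 8, 9, 10}: each element appears exactly once.
So φ is injective and surjective, hence bijective.
The image of φ is {1, 2, 3, 4, 5, 6, 7, 8, 9, 10}, which has 10 elements.

10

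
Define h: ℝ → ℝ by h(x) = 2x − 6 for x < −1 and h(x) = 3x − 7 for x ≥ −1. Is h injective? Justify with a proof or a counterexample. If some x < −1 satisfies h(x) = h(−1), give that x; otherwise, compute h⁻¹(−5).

-2

Both pieces are strictly increasing (slopes 2 and 3), so each is injective on its own interval.
The left piece maps (−∞, −1) onto (−∞, −8); the right piece maps [−1, ∞) onto [−10, ∞).
These images overlap. In particular h(−1) = −10 (right piece), and solving 2x − 6 = −10 on the left piece gives x = −2 < −1.
So h(−2) = h(−1) with −2 ≠ −1, and h is not injective. This x = −2 is the requested value below −1.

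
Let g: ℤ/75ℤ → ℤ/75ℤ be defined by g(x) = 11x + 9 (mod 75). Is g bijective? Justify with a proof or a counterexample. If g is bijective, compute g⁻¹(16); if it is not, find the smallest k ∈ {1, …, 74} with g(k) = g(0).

62

By definition, injectivity means: for all s, t in the domain, g(s) = g(t) implies s = t.
If g(s) = g(t), then 11s ≡ 11t (mod 75). Because gcd(11, 75) = 1, we may cancel 11 to get s ≡ t (mod 75).
We now compute 11⁻¹ mod 75 explicitly. Euclid's algorithm: 75 = 6·11 + 9, 11 = 1·9 + 2, 9 = 4·2 + 1; back-substituting gives 1 = 41·11 − 6·75, so 11⁻¹ ≡ 41 (mod 75).
Then y ↦ 41(y − 9) is a two-sided inverse to g, so every y ∈ ℤ/75ℤ has a preimage.
Hence g is bijective.
Since g is bijective, we find g⁻¹(16): we need 11x ≡ 16 − 9 ≡ 7 (mod 75). Using 11⁻¹ = 41: x ≡ 41·7 = 287 = 3·75 + 62, so x = 62.
Check: g(62) = 11·62 + 9 = 691 = 9·75 + 16 ≡ 16 (mod 75).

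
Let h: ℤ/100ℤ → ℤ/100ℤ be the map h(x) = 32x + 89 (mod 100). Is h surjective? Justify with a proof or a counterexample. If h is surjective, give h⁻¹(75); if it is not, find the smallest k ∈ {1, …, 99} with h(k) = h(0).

25

Since gcd(32, 100) = 4, we have 32x ≡ 0 (mod 4) for all x, so h(x) ≡ 1 (mod 4).
But 0 ≢ 1 (mod 4), so 0 ∈ ℤ/100ℤ has no preimage. Thus h is not surjective.
Since h is not surjective, we find the least positive k with h(k) = h(0): this means 32k ≡ 0 (mod 100), i.e. 100 ∣ 32k. Since gcd(32, 100) = 4, dividing through by 4 this holds exactly when 25 ∣ 8k, and as gcd(8, 25) = 1, exactly when 25 ∣ k.
The smallest positive such k is 25.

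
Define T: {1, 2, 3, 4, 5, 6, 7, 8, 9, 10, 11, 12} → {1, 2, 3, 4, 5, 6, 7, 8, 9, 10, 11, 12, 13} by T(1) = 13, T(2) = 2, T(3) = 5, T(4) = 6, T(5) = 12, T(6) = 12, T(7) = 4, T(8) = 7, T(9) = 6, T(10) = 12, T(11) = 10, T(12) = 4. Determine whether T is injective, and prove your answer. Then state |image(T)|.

8

T(5) = 12 = T(6) with 5 ≠ 6, so T is not injective.
The image of T is {2, 4, 5, 6, 7, 10, 12, 13}, which has 8 elements.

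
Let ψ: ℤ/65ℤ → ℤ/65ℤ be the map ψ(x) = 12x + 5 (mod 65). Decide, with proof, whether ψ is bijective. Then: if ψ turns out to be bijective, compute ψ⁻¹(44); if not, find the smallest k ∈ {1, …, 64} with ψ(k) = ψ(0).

If ψ(s) = ψ(t), then 12s ≡ 12t (mod 65). Because gcd(12, 65) = 1, we may cancel 12 to get s ≡ t (mod 65).
We now compute 12⁻¹ mod 65 explicitly. Euclid's algorithm: 65 = 5·12 + 5, 12 = 2·5 + 2, 5 = 2·2 + 1; back-substituting gives 1 = 38·12 − 7·65, so 12⁻¹ ≡ 38 (mod 65).
Then y ↦ 38(y − 5) is a two-sided inverse to ψ, so every y ∈ ℤ/65ℤ has a preimage.
Therefore ψ is bijective.
Since ψ is bijective, we compute ψ⁻¹(44): solve 12x + 5 ≡ 44 (mod 65), i.e. 12x ≡ 39 (mod 65).
Multiplying by 12⁻¹ = 38 gives x ≡ 38·39 = 1482 = 22·65 + 52 ≡ 52 (mod 65).
Check: ψ(52) = 12·52 + 5 = 629 = 9·65 + 44 ≡ 44 (mod 65).

52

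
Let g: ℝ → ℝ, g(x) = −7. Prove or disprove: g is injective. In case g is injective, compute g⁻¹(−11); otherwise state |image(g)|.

g(0) = −7 = g(1) with 0 ≠ 1, so g is not injective.
Since g is not injective, we state |image(g)|: the image of g is {−7}, which has 1 element.

1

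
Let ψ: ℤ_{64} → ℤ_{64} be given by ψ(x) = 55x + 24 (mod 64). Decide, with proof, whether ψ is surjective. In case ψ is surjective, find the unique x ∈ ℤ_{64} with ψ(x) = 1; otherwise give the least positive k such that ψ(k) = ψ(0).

31

Recall: ψ is surjective if every y in the codomain equals ψ(x) for some x in the domain.
Since gcd(55, 64) = 1, 55 is invertible modulo 64. Euclid's algorithm: 64 = 1·55 + 9, 55 = 6·9 + 1; back-substituting gives 1 = 7·55 − 6·64, so 55⁻¹ ≡ 7 (mod 64).
For any y ∈ ℤ_{64}, x = 7(y − 24) mod 64 satisfies ψ(x) = 55·7(y − 24) + 24 ≡ y (since 55·7 ≡ 1 mod 64). So every y has a preimage.
So ψ is surjective.
Since ψ is surjective, we find ψ⁻¹(1): we need 55x ≡ 1 − 24 ≡ 41 (mod 64). Using 55⁻¹ = 7: x ≡ 7·41 = 287 = 4·64 + 31, so x = 31.
Check: ψ(31) = 55·31 + 24 = 1729 = 27·64 + 1 ≡ 1 (mod 64).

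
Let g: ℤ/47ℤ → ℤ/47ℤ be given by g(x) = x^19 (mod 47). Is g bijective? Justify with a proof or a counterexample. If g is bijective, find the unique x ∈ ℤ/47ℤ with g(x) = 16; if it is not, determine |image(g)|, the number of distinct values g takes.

Since 47 is prime, the nonzero elements of ℤ/47ℤ form a cyclic group of order 46.
As gcd(19, 46) = 1, raising to the 19th power is a bijection on this group: if a^19 ≡ b^19 then (ab^{−1})^19 = 1, and the only element of order dividing gcd(19, 46) = 1 is 1, so a = b.
With g(0) = 0 this makes g injective on all of ℤ/47ℤ, hence bijective (finite equal-size domain and codomain). In particular g is bijective.
Since g is bijective, we find the preimage of 16. The inverse of x ↦ x^19 on (ℤ/47ℤ)^× is x ↦ x^17, because 19·17 = 323 = 7·46 + 1 ≡ 1 (mod 46) and x^{46} = 1 for x ≠ 0 (Fermat). So g⁻¹(16) = 16^17 mod 47.
Repeated squaring mod 47: 16^1 ≡ 16, 16^2 ≡ 16² = 256 ≡ 21, 16^4 ≡ 21² = 441 ≡ 18, 16^8 ≡ 18² = 324 ≡ 42, 16^16 ≡ 42² = 1764 ≡ 25. Since 17 = 16 + 1, 16^17 ≡ 25·16: 25·16 = 400 ≡ 24. So 16^17 ≡ 24 (mod 47).
Hence g⁻¹(16) = 24.

24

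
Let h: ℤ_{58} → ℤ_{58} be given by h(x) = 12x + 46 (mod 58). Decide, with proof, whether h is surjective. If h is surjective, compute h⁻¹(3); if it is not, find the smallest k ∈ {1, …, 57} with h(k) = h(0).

29

Recall that h is surjective if every y in the codomain equals h(x) for some x in the domain.
Since gcd(12, 58) = 2, we have 12x ≡ 0 (mod 2) for all x, so h(x) ≡ 0 (mod 2).
But 1 ≢ 0 (mod 2), so 1 ∈ ℤ_{58} has no preimage. Hence h is not surjective.
Since h is not surjective, we find the least positive k with h(k) = h(0): this means 12k ≡ 0 (mod 58), i.e. 58 ∣ 12k. Since gcd(12, 58) = 2, dividing through by 2 this holds exactly when 29 ∣ 6k, and as gcd(6, 29) = 1, exactly when 29 ∣ k.
The smallest positive such k is 29.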